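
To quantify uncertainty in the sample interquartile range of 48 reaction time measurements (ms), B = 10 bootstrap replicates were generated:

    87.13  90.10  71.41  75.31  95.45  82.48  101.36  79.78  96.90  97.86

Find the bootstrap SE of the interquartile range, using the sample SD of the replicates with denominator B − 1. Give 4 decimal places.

Bootstrap SE is the standard deviation of the 10 replicate interquartile ranges.
Mean of replicates: (87.13 + 90.10 + 71.41 + 75.31 + 95.45 + 82.48 + 101.36 + 79.78 + 96.90 + 97.86) / 10 = 877.78000 / 10 = 87.77800
Sum of squared deviations: (−0.64800)² + (+2.32200)² + (−16.36800)² + (−12.46800)² + (+7.67200)² + (−5.29800)² + (+13.58200)² + (−7.99800)² + (+9.12200)² + (+10.08200)² = 949.39876
Variance = 949.39876 / 9 = 105.48875
SE* = √105.48875

SE* = 10.2708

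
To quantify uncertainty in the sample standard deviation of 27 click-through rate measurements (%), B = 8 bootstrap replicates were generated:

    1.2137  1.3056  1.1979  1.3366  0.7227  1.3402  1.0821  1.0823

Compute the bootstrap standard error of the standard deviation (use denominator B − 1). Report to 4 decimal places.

SE* = 0.2044

Bootstrap SE is the standard deviation of the 8 replicate standard deviations.
Mean of replicates: (1.2137 + 1.3056 + 1.1979 + 1.3366 + 0.7227 + 1.3402 + 1.0821 + 1.0823) / 8 = 9.28110 / 8 = 1.16014
Sum of squared deviations: (+0.05356)² + (+0.14546)² + (+0.03776)² + (+0.17646)² + (−0.43744)² + (+0.18006)² + (−0.07804)² + (−0.07784)² = 0.29252
Variance = 0.29252 / 7 = 0.04179
SE* = √0.04179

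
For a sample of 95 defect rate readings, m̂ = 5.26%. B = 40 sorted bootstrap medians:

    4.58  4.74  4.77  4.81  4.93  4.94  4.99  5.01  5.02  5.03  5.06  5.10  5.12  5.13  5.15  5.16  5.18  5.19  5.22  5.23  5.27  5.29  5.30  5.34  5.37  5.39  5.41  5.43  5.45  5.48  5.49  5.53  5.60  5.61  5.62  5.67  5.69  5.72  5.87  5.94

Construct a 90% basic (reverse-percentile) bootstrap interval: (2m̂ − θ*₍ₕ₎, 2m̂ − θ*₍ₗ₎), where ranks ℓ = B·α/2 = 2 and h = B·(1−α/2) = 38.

Percentile endpoints at ranks 2 and 38: θ*₍2₎ = 4.74, θ*₍38₎ = 5.72.
Basic interval reflects these around m̂:
  lower = 2 × 5.26 − 5.72 = 4.80
  upper = 2 × 5.26 − 4.74 = 5.78

(4.80, 5.78)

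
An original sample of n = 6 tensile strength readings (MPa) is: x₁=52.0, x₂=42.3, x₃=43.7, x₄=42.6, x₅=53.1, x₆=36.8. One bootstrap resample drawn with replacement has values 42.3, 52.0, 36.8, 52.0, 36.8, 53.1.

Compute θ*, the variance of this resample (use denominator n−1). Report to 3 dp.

Mean = 45.5000; sum of squared deviations = 303.8800
s² = 303.8800 / 5 = 60.7760

θ* = 60.776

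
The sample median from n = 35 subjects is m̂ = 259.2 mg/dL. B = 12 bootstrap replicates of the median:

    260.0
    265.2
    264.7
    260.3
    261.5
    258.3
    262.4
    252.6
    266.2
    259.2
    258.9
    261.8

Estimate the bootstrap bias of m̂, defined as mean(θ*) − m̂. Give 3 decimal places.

mean(θ*) = (260.0 + 265.2 + 264.7 + 260.3 + 261.5 + 258.3 + 262.4 + 252.6 + 266.2 + 259.2 + 258.9 + 261.8) / 12 = 260.9250
bias = 260.9250 − 259.2

bias = +1.725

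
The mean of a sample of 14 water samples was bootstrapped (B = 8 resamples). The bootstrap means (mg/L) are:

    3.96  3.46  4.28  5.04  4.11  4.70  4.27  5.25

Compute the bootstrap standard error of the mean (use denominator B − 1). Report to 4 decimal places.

SE* = 0.5871

Bootstrap SE is the standard deviation of the 8 replicate means.
Mean of replicates: (3.96 + 3.46 + 4.28 + 5.04 + 4.11 + 4.70 + 4.27 + 5.25) / 8 = 35.07000 / 8 = 4.38375
Sum of squared deviations: (−0.42375)² + (−0.92375)² + (−0.10375)² + (+0.65625)² + (−0.27375)² + (+0.31625)² + (−0.11375)² + (+0.86625)² = 2.41259
Variance = 2.41259 / 7 = 0.34466
SE* = √0.34466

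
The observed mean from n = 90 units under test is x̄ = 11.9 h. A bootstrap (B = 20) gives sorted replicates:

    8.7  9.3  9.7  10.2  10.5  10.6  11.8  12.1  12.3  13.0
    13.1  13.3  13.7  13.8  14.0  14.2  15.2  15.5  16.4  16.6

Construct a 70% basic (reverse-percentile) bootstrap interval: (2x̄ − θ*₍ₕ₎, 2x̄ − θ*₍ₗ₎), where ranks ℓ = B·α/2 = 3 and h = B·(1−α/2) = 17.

Percentile endpoints at ranks 3 and 17: θ*₍3₎ = 9.7, θ*₍17₎ = 15.2.
Basic interval reflects these around x̄:
  lower = 2 × 11.9 − 15.2 = 8.6
  upper = 2 × 11.9 − 9.7 = 14.1

(8.6, 14.1)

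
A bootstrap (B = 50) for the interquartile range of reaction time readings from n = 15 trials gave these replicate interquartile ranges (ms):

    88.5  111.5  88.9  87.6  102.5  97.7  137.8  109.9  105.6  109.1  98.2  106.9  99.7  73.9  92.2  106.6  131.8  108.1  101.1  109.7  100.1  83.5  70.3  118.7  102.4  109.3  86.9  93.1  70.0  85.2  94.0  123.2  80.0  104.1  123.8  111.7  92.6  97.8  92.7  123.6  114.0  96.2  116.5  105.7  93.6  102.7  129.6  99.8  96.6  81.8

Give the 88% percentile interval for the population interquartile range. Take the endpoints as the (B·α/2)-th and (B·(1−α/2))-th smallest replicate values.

(73.9, 123.8)

Sorted replicates: 70.0, 70.3, 73.9, 80.0, 81.8, 83.5, 85.2, 86.9, 87.6, 88.5, 88.9, 92.2, 92.6, 92.7, 93.1, 93.6, 94.0, 96.2, 96.6, 97.7, 97.8, 98.2, 99.7, 99.8, 100.1, 101.1, 102.4, 102.5, 102.7, 104.1, 105.6, 105.7, 106.6, 106.9, 108.1, 109.1, 109.3, 109.7, 109.9, 111.5, 111.7, 114.0, 116.5, 118.7, 123.2, 123.6, 123.8, 129.6, 131.8, 137.8
α = 0.12; lower rank = 50 × 0.060 = 3; upper rank = 50 × 0.940 = 47.
The 3rd smallest replicate is 73.9; the 47th is 123.8.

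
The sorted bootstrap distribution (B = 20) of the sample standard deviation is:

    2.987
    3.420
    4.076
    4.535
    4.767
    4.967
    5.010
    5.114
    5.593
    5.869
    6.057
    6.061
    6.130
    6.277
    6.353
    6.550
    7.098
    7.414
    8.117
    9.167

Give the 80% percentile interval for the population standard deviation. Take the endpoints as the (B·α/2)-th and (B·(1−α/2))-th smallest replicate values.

(3.420, 7.414)

α = 0.20; lower rank = 20 × 0.100 = 2; upper rank = 20 × 0.900 = 18.
The 2nd smallest replicate is 3.420; the 18th is 7.414.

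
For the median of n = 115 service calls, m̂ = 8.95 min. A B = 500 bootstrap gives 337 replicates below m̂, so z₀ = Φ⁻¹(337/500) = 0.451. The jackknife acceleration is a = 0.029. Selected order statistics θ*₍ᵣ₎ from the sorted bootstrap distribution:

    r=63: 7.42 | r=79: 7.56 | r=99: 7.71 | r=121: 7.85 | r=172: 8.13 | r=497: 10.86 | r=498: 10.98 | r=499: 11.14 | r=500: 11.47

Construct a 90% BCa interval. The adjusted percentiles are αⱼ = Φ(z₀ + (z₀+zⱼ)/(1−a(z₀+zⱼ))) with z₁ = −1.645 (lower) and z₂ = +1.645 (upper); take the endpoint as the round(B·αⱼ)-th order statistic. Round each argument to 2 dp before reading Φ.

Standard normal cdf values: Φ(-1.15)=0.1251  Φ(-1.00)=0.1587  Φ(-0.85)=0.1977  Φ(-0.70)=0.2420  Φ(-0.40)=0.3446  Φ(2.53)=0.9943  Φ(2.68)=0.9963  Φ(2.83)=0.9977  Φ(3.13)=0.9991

Lower: z₀ + z₁ = 0.451 + (-1.645) = -1.194; 1 − a(z₀+z₁) = 1 − (0.029)(-1.194) = 1.0346; argument = 0.451 + (-1.194)/1.0346 = -0.7030 → -0.70.
α₁ = Φ(-0.70) = 0.2420; rank = round(500 × 0.2420) = 121; θ*₍121₎ = 7.85.
Upper: z₀ + z₂ = 2.096; 1 − a(z₀+z₂) = 0.9392; argument = 2.6826 → 2.68; α₂ = 0.9963; rank = 498; θ*₍498₎ = 10.98.

(7.85, 10.98)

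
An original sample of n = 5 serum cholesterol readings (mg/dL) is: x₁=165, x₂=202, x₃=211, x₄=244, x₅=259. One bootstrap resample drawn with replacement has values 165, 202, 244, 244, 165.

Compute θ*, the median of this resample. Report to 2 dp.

θ* = 202.00

Sorted: 165, 165, 202, 244, 244
Median = middle value = 202.00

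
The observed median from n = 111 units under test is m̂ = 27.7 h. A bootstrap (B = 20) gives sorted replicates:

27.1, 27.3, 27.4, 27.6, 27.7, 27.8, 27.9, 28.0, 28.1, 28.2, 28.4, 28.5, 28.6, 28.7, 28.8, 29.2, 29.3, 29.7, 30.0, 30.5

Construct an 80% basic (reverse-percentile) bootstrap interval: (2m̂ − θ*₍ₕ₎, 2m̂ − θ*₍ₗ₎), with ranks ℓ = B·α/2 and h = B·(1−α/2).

(25.7, 28.1)

Percentile endpoints at ranks 2 and 18: θ*₍2₎ = 27.3, θ*₍18₎ = 29.7.
Basic interval reflects these around m̂:
  lower = 2 × 27.7 − 29.7 = 25.7
  upper = 2 × 27.7 − 27.3 = 28.1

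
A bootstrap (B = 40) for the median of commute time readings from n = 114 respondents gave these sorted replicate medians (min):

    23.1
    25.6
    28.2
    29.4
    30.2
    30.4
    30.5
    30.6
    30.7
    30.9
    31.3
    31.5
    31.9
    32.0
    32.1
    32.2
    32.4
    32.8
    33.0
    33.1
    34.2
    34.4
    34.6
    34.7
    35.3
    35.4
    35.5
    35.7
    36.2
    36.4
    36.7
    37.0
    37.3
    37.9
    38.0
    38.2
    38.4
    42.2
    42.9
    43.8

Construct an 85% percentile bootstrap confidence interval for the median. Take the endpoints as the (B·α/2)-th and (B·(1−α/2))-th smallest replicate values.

α = 0.15; lower rank = 40 × 0.075 = 3; upper rank = 40 × 0.925 = 37.
The 3rd smallest replicate is 28.2; the 37th is 38.4.

(28.2, 38.4)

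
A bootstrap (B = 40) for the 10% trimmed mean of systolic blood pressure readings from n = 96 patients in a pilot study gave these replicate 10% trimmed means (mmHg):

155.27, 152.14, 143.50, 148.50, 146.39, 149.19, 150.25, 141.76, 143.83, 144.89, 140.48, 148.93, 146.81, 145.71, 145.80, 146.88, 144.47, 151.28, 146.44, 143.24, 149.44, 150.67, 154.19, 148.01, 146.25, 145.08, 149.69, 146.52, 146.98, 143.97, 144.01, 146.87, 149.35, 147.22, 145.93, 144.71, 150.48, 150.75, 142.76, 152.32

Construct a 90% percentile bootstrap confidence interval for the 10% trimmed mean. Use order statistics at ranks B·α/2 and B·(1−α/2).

(141.76, 152.32)

Sorted replicates: 140.48, 141.76, 142.76, 143.24, 143.50, 143.83, 143.97, 144.01, 144.47, 144.71, 144.89, 145.08, 145.71, 145.80, 145.93, 146.25, 146.39, 146.44, 146.52, 146.81, 146.87, 146.88, 146.98, 147.22, 148.01, 148.50, 148.93, 149.19, 149.35, 149.44, 149.69, 150.25, 150.48, 150.67, 150.75, 151.28, 152.14, 152.32, 154.19, 155.27
α = 0.10; lower rank = 40 × 0.050 = 2; upper rank = 40 × 0.950 = 38.
The 2nd smallest replicate is 141.76; the 38th is 152.32.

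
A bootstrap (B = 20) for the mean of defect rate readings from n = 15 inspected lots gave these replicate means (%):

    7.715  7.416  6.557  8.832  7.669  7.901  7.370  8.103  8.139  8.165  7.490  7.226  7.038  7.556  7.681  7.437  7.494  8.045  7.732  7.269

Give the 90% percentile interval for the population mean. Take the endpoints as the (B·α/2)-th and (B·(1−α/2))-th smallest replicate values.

Sorted replicates: 6.557, 7.038, 7.226, 7.269, 7.370, 7.416, 7.437, 7.490, 7.494, 7.556, 7.669, 7.681, 7.715, 7.732, 7.901, 8.045, 8.103, 8.139, 8.165, 8.832
α = 0.10; lower rank = 20 × 0.050 = 1; upper rank = 20 × 0.950 = 19.
The 1st smallest replicate is 6.557; the 19th is 8.165.

(6.557, 8.165)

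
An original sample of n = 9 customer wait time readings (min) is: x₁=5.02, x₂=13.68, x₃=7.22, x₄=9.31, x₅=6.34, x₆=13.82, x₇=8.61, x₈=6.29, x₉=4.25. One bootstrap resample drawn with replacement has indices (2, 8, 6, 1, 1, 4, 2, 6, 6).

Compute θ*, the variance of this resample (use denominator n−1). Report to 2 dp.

θ* = 16.56

Resample values: 13.68, 6.29, 13.82, 5.02, 5.02, 9.31, 13.68, 13.82, 13.82.
Mean = 10.4956; sum of squared deviations = 132.4928
s² = 132.4928 / 8 = 16.5616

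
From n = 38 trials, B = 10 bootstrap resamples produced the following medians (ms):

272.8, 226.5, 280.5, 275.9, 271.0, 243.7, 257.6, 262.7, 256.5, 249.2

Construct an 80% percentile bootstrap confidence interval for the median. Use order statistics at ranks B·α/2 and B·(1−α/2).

Sorted replicates: 226.5, 243.7, 249.2, 256.5, 257.6, 262.7, 271.0, 272.8, 275.9, 280.5
α = 0.20; lower rank = 10 × 0.100 = 1; upper rank = 10 × 0.900 = 9.
The 1st smallest replicate is 226.5; the 9th is 275.9.

(226.5, 275.9)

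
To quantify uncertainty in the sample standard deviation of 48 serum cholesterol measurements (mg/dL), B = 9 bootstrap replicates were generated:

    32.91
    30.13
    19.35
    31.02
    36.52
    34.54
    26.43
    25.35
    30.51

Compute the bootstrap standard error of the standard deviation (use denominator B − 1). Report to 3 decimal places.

Bootstrap SE is the standard deviation of the 9 replicate standard deviations.
Mean of replicates: (32.91 + 30.13 + 19.35 + 31.02 + 36.52 + 34.54 + 26.43 + 25.35 + 30.51) / 9 = 266.7600 / 9 = 29.6400
Sum of squared deviations: (+3.2700)² + (+0.4900)² + (−10.2900)² + (+1.3800)² + (+6.8800)² + (+4.9000)² + (−3.2100)² + (−4.2900)² + (+0.8700)² = 219.5310
Variance = 219.5310 / 8 = 27.4414
SE* = √27.4414

SE* = 5.238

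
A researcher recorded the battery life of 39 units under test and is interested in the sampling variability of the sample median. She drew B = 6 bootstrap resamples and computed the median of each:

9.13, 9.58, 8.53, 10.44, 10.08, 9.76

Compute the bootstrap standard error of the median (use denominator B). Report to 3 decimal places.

SE* = 0.623

Bootstrap SE is the standard deviation of the 6 replicate medians.
Mean of replicates: (9.13 + 9.58 + 8.53 + 10.44 + 10.08 + 9.76) / 6 = 57.5200 / 6 = 9.5867
Sum of squared deviations: (−0.4567)² + (−0.0067)² + (−1.0567)² + (+0.8533)² + (+0.4933)² + (+0.1733)² = 2.3267
Variance = 2.3267 / 6 = 0.3878
SE* = √0.3878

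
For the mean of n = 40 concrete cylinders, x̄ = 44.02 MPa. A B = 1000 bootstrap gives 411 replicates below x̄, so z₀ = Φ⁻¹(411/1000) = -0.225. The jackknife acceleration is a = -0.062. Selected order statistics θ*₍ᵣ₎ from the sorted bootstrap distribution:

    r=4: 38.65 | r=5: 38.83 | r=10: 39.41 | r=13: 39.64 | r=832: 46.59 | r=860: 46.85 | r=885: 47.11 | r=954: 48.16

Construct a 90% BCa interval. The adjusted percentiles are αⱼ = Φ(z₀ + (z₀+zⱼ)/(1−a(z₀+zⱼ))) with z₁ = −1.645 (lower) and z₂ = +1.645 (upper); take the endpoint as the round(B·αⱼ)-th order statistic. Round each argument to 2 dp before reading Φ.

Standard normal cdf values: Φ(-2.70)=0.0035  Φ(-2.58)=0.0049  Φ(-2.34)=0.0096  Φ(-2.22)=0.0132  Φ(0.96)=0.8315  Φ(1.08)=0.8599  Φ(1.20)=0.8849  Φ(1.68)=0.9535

Lower: z₀ + z₁ = -0.225 + (-1.645) = -1.870; 1 − a(z₀+z₁) = 1 − (-0.062)(-1.870) = 0.8841; argument = -0.225 + (-1.870)/0.8841 = -2.3402 → -2.34.
α₁ = Φ(-2.34) = 0.0096; rank = round(1000 × 0.0096) = 10; θ*₍10₎ = 39.41.
Upper: z₀ + z₂ = 1.420; 1 − a(z₀+z₂) = 1.0880; argument = 1.0801 → 1.08; α₂ = 0.8599; rank = 860; θ*₍860₎ = 46.85.

(39.41, 46.85)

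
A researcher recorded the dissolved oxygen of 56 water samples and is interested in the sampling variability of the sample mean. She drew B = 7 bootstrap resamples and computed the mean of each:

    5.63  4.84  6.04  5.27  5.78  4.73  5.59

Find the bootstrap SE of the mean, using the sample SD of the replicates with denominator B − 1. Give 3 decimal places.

SE* = 0.487

Bootstrap SE is the standard deviation of the 7 replicate means.
Mean of replicates: (5.63 + 4.84 + 6.04 + 5.27 + 5.78 + 4.73 + 5.59) / 7 = 37.8800 / 7 = 5.4114
Sum of squared deviations: (+0.2186)² + (−0.5714)² + (+0.6286)² + (−0.1414)² + (+0.3686)² + (−0.6814)² + (+0.1786)² = 1.4215
Variance = 1.4215 / 6 = 0.2369
SE* = √0.2369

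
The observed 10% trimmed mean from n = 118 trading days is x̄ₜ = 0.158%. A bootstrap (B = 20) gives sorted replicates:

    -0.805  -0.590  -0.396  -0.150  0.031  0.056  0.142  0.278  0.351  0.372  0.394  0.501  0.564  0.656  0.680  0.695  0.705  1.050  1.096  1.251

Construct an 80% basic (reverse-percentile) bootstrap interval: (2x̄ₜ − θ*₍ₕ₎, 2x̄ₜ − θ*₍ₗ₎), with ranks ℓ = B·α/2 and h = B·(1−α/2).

Percentile endpoints at ranks 2 and 18: θ*₍2₎ = -0.590, θ*₍18₎ = 1.050.
Basic interval reflects these around x̄ₜ:
  lower = 2 × 0.158 − 1.050 = -0.734
  upper = 2 × 0.158 − -0.590 = 0.906

(-0.734, 0.906)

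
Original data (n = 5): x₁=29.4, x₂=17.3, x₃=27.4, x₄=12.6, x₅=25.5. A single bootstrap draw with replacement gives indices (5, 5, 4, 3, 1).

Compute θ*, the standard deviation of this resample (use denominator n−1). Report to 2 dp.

θ* = 6.62

Resample values: 25.5, 25.5, 12.6, 27.4, 29.4.
Mean = 24.0800; sum of squared deviations = 175.1480
s² = 175.1480 / 4 = 43.7870
s = √43.7870 = 6.62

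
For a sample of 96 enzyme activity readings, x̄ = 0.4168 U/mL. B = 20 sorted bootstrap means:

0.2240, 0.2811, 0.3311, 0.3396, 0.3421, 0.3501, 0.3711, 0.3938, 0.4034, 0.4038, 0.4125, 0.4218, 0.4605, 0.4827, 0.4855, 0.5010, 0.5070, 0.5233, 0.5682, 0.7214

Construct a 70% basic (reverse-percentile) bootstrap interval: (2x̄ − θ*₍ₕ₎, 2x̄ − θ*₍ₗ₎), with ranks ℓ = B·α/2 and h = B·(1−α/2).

Percentile endpoints at ranks 3 and 17: θ*₍3₎ = 0.3311, θ*₍17₎ = 0.5070.
Basic interval reflects these around x̄:
  lower = 2 × 0.4168 − 0.5070 = 0.3266
  upper = 2 × 0.4168 − 0.3311 = 0.5025

(0.3266, 0.5025)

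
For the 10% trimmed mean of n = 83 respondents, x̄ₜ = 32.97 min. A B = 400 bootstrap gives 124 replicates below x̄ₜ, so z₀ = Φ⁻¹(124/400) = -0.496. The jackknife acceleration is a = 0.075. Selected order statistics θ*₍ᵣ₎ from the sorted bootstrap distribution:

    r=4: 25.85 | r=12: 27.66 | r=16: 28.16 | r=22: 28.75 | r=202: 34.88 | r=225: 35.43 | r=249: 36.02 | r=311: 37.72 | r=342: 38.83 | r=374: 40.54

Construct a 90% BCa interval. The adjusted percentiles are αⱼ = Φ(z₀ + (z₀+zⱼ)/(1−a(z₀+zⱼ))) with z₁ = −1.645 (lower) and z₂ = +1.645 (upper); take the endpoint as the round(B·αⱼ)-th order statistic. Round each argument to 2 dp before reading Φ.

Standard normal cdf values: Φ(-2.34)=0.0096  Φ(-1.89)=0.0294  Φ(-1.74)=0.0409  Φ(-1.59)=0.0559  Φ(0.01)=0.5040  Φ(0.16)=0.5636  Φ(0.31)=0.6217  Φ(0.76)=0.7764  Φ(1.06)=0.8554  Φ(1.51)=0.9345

Lower: z₀ + z₁ = -0.496 + (-1.645) = -2.141; 1 − a(z₀+z₁) = 1 − (0.075)(-2.141) = 1.1606; argument = -0.496 + (-2.141)/1.1606 = -2.3408 → -2.34.
α₁ = Φ(-2.34) = 0.0096; rank = round(400 × 0.0096) = 4; θ*₍4₎ = 25.85.
Upper: z₀ + z₂ = 1.149; 1 − a(z₀+z₂) = 0.9138; argument = 0.7614 → 0.76; α₂ = 0.7764; rank = 311; θ*₍311₎ = 37.72.

(25.85, 37.72)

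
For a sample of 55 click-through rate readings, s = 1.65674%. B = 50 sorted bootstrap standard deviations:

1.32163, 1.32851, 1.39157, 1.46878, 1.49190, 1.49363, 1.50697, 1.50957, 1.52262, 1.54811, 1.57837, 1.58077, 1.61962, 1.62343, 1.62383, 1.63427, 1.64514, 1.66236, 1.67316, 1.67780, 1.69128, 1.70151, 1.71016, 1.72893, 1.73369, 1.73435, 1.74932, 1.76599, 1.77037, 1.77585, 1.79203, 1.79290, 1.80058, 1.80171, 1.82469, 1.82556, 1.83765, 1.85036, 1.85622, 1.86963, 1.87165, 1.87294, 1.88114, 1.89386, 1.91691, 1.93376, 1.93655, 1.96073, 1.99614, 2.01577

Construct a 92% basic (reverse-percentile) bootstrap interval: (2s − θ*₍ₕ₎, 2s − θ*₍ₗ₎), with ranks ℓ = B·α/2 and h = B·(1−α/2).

Percentile endpoints at ranks 2 and 48: θ*₍2₎ = 1.32851, θ*₍48₎ = 1.96073.
Basic interval reflects these around s:
  lower = 2 × 1.65674 − 1.96073 = 1.35275
  upper = 2 × 1.65674 − 1.32851 = 1.98497

(1.35275, 1.98497)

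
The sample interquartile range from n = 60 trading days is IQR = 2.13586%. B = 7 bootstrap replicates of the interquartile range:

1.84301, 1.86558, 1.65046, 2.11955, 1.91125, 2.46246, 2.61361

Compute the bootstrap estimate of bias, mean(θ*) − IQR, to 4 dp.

mean(θ*) = (1.84301 + 1.86558 + 1.65046 + 2.11955 + 1.91125 + 2.46246 + 2.61361) / 7 = 2.06656
bias = 2.06656 − 2.13586

bias = −0.0693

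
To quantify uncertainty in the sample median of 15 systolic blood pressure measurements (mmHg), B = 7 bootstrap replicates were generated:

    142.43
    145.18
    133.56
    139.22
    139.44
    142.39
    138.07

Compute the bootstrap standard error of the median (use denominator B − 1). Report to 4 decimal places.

Bootstrap SE is the standard deviation of the 7 replicate medians.
Mean of replicates: (142.43 + 145.18 + 133.56 + 139.22 + 139.44 + 142.39 + 138.07) / 7 = 980.29000 / 7 = 140.04143
Sum of squared deviations: (+2.38857)² + (+5.13857)² + (−6.48143)² + (−0.82143)² + (−0.60143)² + (+2.34857)² + (−1.97143)² = 84.55789
Variance = 84.55789 / 6 = 14.09298
SE* = √14.09298

SE* = 3.7541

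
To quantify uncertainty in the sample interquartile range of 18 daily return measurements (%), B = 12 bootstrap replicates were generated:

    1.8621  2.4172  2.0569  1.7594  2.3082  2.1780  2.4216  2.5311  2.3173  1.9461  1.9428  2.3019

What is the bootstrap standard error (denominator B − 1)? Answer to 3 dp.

Bootstrap SE is the standard deviation of the 12 replicate interquartile ranges.
Mean of replicates: (1.8621 + 2.4172 + 2.0569 + 1.7594 + 2.3082 + 2.1780 + 2.4216 + 2.5311 + 2.3173 + 1.9461 + 1.9428 + 2.3019) / 12 = 26.04260 / 12 = 2.17022
Sum of squared deviations: (−0.30812)² + (+0.24698)² + (−0.11332)² + (−0.41082)² + (+0.13798)² + (+0.00778)² + (+0.25138)² + (+0.36088)² + (+0.14708)² + (−0.22412)² + (−0.22742)² + (+0.13168)² = 0.69100
Variance = 0.69100 / 11 = 0.06282
SE* = √0.06282

SE* = 0.251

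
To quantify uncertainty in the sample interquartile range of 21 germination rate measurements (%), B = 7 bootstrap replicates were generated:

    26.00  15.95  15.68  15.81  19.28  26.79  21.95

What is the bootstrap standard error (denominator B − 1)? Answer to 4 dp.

SE* = 4.8087

Bootstrap SE is the standard deviation of the 7 replicate interquartile ranges.
Mean of replicates: (26.00 + 15.95 + 15.68 + 15.81 + 19.28 + 26.79 + 21.95) / 7 = 141.46000 / 7 = 20.20857
Sum of squared deviations: (+5.79143)² + (−4.25857)² + (−4.52857)² + (−4.39857)² + (−0.92857)² + (+6.58143)² + (+1.74143)² = 138.74149
Variance = 138.74149 / 6 = 23.12358
SE* = √23.12358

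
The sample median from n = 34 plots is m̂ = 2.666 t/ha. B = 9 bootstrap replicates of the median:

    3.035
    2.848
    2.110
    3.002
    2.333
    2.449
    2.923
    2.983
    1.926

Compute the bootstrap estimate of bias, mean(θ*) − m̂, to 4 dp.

mean(θ*) = (3.035 + 2.848 + 2.110 + 3.002 + 2.333 + 2.449 + 2.923 + 2.983 + 1.926) / 9 = 2.62322
bias = 2.62322 − 2.666

bias = −0.0428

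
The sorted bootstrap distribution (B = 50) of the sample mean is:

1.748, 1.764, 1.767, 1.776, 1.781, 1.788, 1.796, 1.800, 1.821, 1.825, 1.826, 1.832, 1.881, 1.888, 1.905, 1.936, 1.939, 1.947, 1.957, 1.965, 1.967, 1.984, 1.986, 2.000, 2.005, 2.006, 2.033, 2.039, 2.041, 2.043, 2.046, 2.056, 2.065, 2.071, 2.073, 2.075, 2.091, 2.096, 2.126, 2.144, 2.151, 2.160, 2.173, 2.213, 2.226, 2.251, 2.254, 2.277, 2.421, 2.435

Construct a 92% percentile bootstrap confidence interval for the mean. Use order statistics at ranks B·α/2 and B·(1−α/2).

(1.764, 2.277)

α = 0.08; lower rank = 50 × 0.040 = 2; upper rank = 50 × 0.960 = 48.
The 2nd smallest replicate is 1.764; the 48th is 2.277.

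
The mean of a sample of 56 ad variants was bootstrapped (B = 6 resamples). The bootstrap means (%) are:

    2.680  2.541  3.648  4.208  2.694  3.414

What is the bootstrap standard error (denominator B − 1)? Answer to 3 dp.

Bootstrap SE is the standard deviation of the 6 replicate means.
Mean of replicates: (2.680 + 2.541 + 3.648 + 4.208 + 2.694 + 3.414) / 6 = 19.1850 / 6 = 3.1975
Sum of squared deviations: (−0.5175)² + (−0.6565)² + (+0.4505)² + (+1.0105)² + (−0.5035)² + (+0.2165)² = 2.2232
Variance = 2.2232 / 5 = 0.4446
SE* = √0.4446

SE* = 0.667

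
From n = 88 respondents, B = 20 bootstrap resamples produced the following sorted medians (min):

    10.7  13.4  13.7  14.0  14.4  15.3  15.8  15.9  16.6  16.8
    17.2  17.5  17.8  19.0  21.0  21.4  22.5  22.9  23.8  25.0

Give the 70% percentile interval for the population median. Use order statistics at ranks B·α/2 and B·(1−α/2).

(13.7, 22.5)

α = 0.30; lower rank = 20 × 0.150 = 3; upper rank = 20 × 0.850 = 17.
The 3rd smallest replicate is 13.7; the 17th is 22.5.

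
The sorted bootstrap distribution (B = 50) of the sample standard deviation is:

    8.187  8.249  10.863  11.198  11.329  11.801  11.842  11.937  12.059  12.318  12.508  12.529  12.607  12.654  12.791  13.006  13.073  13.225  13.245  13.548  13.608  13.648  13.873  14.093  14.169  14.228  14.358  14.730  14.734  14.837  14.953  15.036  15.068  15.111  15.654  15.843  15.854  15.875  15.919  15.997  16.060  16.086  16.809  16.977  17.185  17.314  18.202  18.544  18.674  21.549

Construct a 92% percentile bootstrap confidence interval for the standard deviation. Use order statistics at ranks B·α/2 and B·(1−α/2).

(8.249, 18.544)

α = 0.08; lower rank = 50 × 0.040 = 2; upper rank = 50 × 0.960 = 48.
The 2nd smallest replicate is 8.249; the 48th is 18.544.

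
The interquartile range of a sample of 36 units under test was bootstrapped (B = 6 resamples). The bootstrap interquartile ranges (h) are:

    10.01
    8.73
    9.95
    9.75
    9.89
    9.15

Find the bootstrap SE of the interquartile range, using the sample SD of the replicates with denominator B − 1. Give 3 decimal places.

SE* = 0.520

Bootstrap SE is the standard deviation of the 6 replicate interquartile ranges.
Mean of replicates: (10.01 + 8.73 + 9.95 + 9.75 + 9.89 + 9.15) / 6 = 57.4800 / 6 = 9.5800
Sum of squared deviations: (+0.4300)² + (−0.8500)² + (+0.3700)² + (+0.1700)² + (+0.3100)² + (−0.4300)² = 1.3542
Variance = 1.3542 / 5 = 0.2708
SE* = √0.2708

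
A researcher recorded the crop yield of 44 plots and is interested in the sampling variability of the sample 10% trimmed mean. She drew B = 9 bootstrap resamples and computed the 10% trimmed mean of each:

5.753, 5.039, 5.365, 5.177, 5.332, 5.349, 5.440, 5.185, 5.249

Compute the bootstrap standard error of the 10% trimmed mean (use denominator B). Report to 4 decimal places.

SE* = 0.1908

Bootstrap SE is the standard deviation of the 9 replicate 10% trimmed means.
Mean of replicates: (5.753 + 5.039 + 5.365 + 5.177 + 5.332 + 5.349 + 5.440 + 5.185 + 5.249) / 9 = 47.88900 / 9 = 5.32100
Sum of squared deviations: (+0.43200)² + (−0.28200)² + (+0.04400)² + (−0.14400)² + (+0.01100)² + (+0.02800)² + (+0.11900)² + (−0.13600)² + (−0.07200)² = 0.32757
Variance = 0.32757 / 9 = 0.03640
SE* = √0.03640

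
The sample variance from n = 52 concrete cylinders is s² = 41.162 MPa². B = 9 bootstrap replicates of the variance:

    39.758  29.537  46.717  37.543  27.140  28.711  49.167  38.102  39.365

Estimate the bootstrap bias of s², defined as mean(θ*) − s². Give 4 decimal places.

mean(θ*) = (39.758 + 29.537 + 46.717 + 37.543 + 27.140 + 28.711 + 49.167 + 38.102 + 39.365) / 9 = 37.33778
bias = 37.33778 − 41.162

bias = −3.8242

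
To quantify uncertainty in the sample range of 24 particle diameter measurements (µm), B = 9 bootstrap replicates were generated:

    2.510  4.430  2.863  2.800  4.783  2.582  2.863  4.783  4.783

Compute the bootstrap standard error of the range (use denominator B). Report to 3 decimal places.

Bootstrap SE is the standard deviation of the 9 replicate ranges.
Mean of replicates: (2.510 + 4.430 + 2.863 + 2.800 + 4.783 + 2.582 + 2.863 + 4.783 + 4.783) / 9 = 32.3970 / 9 = 3.5997
Sum of squared deviations: (−1.0897)² + (+0.8303)² + (−0.7367)² + (−0.7997)² + (+1.1833)² + (−1.0177)² + (−0.7367)² + (+1.1833)² + (+1.1833)² = 8.8381
Variance = 8.8381 / 9 = 0.9820
SE* = √0.9820

SE* = 0.991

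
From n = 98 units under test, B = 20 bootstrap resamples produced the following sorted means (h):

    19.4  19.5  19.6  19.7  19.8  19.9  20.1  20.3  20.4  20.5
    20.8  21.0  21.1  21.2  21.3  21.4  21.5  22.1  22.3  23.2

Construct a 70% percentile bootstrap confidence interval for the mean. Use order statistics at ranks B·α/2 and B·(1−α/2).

(19.6, 21.5)

α = 0.30; lower rank = 20 × 0.150 = 3; upper rank = 20 × 0.850 = 17.
The 3rd smallest replicate is 19.6; the 17th is 21.5.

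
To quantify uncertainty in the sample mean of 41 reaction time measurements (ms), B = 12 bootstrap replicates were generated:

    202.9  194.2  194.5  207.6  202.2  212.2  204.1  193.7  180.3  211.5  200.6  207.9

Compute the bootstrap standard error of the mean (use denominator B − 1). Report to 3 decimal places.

SE* = 9.105

Bootstrap SE is the standard deviation of the 12 replicate means.
Mean of replicates: (202.9 + 194.2 + 194.5 + 207.6 + 202.2 + 212.2 + 204.1 + 193.7 + 180.3 + 211.5 + 200.6 + 207.9) / 12 = 2411.7000 / 12 = 200.9750
Sum of squared deviations: (+1.9250)² + (−6.7750)² + (−6.4750)² + (+6.6250)² + (+1.2250)² + (+11.2250)² + (+3.1250)² + (−7.2750)² + (−20.6750)² + (+10.5250)² + (−0.3750)² + (+6.9250)² = 911.9425
Variance = 911.9425 / 11 = 82.9039
SE* = √82.9039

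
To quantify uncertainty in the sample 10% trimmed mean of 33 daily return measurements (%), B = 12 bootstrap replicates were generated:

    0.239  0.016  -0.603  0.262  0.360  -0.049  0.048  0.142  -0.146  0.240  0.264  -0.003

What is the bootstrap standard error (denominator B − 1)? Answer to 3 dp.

SE* = 0.260

Bootstrap SE is the standard deviation of the 12 replicate 10% trimmed means.
Mean of replicates: (0.239 + 0.016 + (-0.603) + 0.262 + 0.360 + (-0.049) + 0.048 + 0.142 + (-0.146) + 0.240 + 0.264 + (-0.003)) / 12 = 0.7700 / 12 = 0.0642
Sum of squared deviations: (+0.1748)² + (−0.0482)² + (−0.6672)² + (+0.1978)² + (+0.2958)² + (−0.1132)² + (−0.0162)² + (+0.0778)² + (−0.2102)² + (+0.1758)² + (+0.1998)² + (−0.0672)² = 0.7433
Variance = 0.7433 / 11 = 0.0676
SE* = √0.0676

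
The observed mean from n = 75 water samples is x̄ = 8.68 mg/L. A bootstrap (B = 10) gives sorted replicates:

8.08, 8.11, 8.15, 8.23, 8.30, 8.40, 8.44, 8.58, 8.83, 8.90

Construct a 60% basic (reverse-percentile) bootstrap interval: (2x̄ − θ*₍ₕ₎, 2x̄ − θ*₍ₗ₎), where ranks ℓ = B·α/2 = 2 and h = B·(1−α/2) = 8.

(8.78, 9.25)

Percentile endpoints at ranks 2 and 8: θ*₍2₎ = 8.11, θ*₍8₎ = 8.58.
Basic interval reflects these around x̄:
  lower = 2 × 8.68 − 8.58 = 8.78
  upper = 2 × 8.68 − 8.11 = 9.25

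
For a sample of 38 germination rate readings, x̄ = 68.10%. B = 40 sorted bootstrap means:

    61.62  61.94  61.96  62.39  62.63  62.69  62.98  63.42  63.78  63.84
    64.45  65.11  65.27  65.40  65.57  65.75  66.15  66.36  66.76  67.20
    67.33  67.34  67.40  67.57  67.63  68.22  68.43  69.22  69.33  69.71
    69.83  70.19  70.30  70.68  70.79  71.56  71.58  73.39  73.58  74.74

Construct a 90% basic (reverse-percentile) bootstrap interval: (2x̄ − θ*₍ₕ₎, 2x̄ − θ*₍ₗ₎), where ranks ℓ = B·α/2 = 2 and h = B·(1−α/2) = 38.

(62.81, 74.26)

Percentile endpoints at ranks 2 and 38: θ*₍2₎ = 61.94, θ*₍38₎ = 73.39.
Basic interval reflects these around x̄:
  lower = 2 × 68.10 − 73.39 = 62.81
  upper = 2 × 68.10 − 61.94 = 74.26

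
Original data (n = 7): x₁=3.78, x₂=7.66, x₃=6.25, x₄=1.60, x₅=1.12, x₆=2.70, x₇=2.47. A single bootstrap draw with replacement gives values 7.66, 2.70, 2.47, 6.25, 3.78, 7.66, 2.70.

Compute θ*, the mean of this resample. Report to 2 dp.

Mean = (7.66 + 2.70 + 2.47 + 6.25 + 3.78 + 7.66 + 2.70) / 7 = 33.220 / 7 = 4.75

θ* = 4.75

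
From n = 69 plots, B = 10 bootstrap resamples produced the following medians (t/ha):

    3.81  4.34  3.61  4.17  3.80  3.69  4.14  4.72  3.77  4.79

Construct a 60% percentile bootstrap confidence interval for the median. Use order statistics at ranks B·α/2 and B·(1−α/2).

(3.69, 4.34)

Sorted replicates: 3.61, 3.69, 3.77, 3.80, 3.81, 4.14, 4.17, 4.34, 4.72, 4.79
α = 0.40; lower rank = 10 × 0.200 = 2; upper rank = 10 × 0.800 = 8.
The 2nd smallest replicate is 3.69; the 8th is 4.34.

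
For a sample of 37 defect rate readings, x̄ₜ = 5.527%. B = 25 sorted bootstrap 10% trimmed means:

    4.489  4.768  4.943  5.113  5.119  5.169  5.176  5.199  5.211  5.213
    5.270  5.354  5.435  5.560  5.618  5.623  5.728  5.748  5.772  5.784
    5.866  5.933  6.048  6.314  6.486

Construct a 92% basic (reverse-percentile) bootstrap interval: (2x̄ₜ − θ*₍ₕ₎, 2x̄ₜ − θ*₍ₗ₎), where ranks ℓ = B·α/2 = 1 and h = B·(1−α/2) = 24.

Percentile endpoints at ranks 1 and 24: θ*₍1₎ = 4.489, θ*₍24₎ = 6.314.
Basic interval reflects these around x̄ₜ:
  lower = 2 × 5.527 − 6.314 = 4.740
  upper = 2 × 5.527 − 4.489 = 6.565

(4.740, 6.565)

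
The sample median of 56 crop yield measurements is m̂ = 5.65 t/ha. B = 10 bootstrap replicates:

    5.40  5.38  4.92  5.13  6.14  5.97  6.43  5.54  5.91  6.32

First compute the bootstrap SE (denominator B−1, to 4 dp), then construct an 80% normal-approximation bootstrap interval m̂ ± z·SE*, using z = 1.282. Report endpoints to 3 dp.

Mean of replicates = 5.7140; sum of squared deviations = 2.3772; SE* = √(2.3772/9) = 0.5139
Margin = 1.282 × 0.5139 = 0.6588
Interval: 5.65 ± 0.6588

(4.991, 6.309)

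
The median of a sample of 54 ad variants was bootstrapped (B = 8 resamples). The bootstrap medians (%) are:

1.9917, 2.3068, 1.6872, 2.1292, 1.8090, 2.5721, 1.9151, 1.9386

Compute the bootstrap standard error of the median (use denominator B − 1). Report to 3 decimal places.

SE* = 0.285

Bootstrap SE is the standard deviation of the 8 replicate medians.
Mean of replicates: (1.9917 + 2.3068 + 1.6872 + 2.1292 + 1.8090 + 2.5721 + 1.9151 + 1.9386) / 8 = 16.34970 / 8 = 2.04371
Sum of squared deviations: (−0.05201)² + (+0.26309)² + (−0.35651)² + (+0.08549)² + (−0.23471)² + (+0.52839)² + (−0.12861)² + (−0.10511)² = 0.56820
Variance = 0.56820 / 7 = 0.08117
SE* = √0.08117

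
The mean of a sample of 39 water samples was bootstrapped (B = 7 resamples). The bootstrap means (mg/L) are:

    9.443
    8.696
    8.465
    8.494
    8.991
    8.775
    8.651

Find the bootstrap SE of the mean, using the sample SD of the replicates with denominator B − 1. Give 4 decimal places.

Bootstrap SE is the standard deviation of the 7 replicate means.
Mean of replicates: (9.443 + 8.696 + 8.465 + 8.494 + 8.991 + 8.775 + 8.651) / 7 = 61.51500 / 7 = 8.78786
Sum of squared deviations: (+0.65514)² + (−0.09186)² + (−0.32286)² + (−0.29386)² + (+0.20314)² + (−0.01286)² + (−0.13686)² = 0.68840
Variance = 0.68840 / 6 = 0.11473
SE* = √0.11473

SE* = 0.3387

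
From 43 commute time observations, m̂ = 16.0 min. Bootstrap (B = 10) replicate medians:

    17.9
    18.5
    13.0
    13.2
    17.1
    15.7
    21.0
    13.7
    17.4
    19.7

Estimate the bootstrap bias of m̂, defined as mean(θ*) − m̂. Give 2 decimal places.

mean(θ*) = (17.9 + 18.5 + 13.0 + 13.2 + 17.1 + 15.7 + 21.0 + 13.7 + 17.4 + 19.7) / 10 = 16.720
bias = 16.720 − 16.0

bias = +0.72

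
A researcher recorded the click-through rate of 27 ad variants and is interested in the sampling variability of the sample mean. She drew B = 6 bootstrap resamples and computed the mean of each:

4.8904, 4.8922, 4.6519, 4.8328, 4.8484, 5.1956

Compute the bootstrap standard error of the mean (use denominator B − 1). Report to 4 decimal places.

Bootstrap SE is the standard deviation of the 6 replicate means.
Mean of replicates: (4.8904 + 4.8922 + 4.6519 + 4.8328 + 4.8484 + 5.1956) / 6 = 29.31130 / 6 = 4.88522
Sum of squared deviations: (+0.00518)² + (+0.00698)² + (−0.23332)² + (−0.05242)² + (−0.03682)² + (+0.31038)² = 0.15495
Variance = 0.15495 / 5 = 0.03099
SE* = √0.03099

SE* = 0.1760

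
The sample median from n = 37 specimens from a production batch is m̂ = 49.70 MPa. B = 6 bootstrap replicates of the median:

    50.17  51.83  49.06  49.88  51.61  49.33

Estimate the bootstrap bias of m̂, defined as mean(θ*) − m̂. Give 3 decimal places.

bias = +0.613

mean(θ*) = (50.17 + 51.83 + 49.06 + 49.88 + 51.61 + 49.33) / 6 = 50.3133
bias = 50.3133 − 49.70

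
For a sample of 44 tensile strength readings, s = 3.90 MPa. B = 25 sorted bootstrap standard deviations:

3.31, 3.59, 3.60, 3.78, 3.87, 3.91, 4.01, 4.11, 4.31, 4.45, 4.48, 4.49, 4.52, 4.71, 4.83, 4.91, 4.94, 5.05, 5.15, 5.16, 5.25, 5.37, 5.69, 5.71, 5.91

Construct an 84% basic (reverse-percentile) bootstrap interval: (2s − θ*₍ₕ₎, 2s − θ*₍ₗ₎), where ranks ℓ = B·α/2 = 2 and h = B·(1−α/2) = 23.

Percentile endpoints at ranks 2 and 23: θ*₍2₎ = 3.59, θ*₍23₎ = 5.69.
Basic interval reflects these around s:
  lower = 2 × 3.90 − 5.69 = 2.11
  upper = 2 × 3.90 − 3.59 = 4.21

(2.11, 4.21)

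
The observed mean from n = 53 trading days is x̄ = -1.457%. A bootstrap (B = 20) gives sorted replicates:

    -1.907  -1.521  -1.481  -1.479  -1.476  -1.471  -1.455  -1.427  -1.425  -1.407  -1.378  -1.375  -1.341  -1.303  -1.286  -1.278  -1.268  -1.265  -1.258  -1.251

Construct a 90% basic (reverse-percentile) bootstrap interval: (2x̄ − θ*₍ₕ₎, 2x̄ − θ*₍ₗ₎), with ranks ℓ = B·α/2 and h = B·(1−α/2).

Percentile endpoints at ranks 1 and 19: θ*₍1₎ = -1.907, θ*₍19₎ = -1.258.
Basic interval reflects these around x̄:
  lower = 2 × -1.457 − -1.258 = -1.656
  upper = 2 × -1.457 − -1.907 = -1.007

(-1.656, -1.007)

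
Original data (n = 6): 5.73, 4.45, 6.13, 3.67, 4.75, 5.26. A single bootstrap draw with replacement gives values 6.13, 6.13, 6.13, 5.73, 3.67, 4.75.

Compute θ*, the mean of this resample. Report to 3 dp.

Mean = (6.13 + 6.13 + 6.13 + 5.73 + 3.67 + 4.75) / 6 = 32.540 / 6 = 5.423

θ* = 5.423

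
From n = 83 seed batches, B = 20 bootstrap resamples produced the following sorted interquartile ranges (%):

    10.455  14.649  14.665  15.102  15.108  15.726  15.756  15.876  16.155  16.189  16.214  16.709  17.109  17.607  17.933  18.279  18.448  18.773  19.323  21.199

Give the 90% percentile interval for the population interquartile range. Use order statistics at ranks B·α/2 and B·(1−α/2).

α = 0.10; lower rank = 20 × 0.050 = 1; upper rank = 20 × 0.950 = 19.
The 1st smallest replicate is 10.455; the 19th is 19.323.

(10.455, 19.323)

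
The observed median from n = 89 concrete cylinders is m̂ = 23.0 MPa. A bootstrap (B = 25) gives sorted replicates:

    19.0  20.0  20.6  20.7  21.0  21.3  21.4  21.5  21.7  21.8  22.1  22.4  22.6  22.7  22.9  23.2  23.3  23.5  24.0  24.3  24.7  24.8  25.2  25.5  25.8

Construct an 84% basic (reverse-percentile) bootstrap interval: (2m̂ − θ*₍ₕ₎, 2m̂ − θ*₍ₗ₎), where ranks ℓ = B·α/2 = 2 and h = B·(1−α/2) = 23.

(20.8, 26.0)

Percentile endpoints at ranks 2 and 23: θ*₍2₎ = 20.0, θ*₍23₎ = 25.2.
Basic interval reflects these around m̂:
  lower = 2 × 23.0 − 25.2 = 20.8
  upper = 2 × 23.0 − 20.0 = 26.0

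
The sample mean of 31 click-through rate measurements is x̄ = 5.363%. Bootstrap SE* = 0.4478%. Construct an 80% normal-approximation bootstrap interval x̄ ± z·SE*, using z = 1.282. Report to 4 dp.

Margin = 1.282 × 0.4478 = 0.57408
Interval: 5.363 ± 0.57408

(4.7889, 5.9371)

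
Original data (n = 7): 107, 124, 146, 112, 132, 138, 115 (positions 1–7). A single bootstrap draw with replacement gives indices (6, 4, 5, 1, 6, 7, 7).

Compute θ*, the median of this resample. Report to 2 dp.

Resample values: 138, 112, 132, 107, 138, 115, 115.
Sorted: 107, 112, 115, 115, 132, 138, 138
Median = middle value = 115.00

θ* = 115.00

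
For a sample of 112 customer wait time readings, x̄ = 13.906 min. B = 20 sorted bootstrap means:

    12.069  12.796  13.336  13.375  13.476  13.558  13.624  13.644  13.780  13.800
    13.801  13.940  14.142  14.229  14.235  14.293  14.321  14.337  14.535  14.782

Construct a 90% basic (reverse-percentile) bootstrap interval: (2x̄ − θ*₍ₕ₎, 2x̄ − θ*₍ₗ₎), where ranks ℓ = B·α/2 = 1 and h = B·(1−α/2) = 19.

(13.277, 15.743)

Percentile endpoints at ranks 1 and 19: θ*₍1₎ = 12.069, θ*₍19₎ = 14.535.
Basic interval reflects these around x̄:
  lower = 2 × 13.906 − 14.535 = 13.277
  upper = 2 × 13.906 − 12.069 = 15.743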